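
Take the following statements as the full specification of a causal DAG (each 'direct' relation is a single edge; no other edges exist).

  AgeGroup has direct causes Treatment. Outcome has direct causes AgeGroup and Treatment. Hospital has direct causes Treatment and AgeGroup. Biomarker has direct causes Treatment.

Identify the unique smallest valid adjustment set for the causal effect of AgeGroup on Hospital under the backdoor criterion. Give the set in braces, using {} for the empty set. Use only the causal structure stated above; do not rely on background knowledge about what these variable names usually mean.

{Treatment}

Variables eligible for adjustment (non-descendants of AgeGroup, excluding AgeGroup and Hospital): {Biomarker, Treatment}.
Backdoor paths from AgeGroup to Hospital:
  P1: AgeGroup <- Treatment -> Hospital
The empty set is not sufficient: P1 (AgeGroup <- Treatment -> Hospital) has no collider blocking it and no conditioned non-collider, so it is open.
Try {Treatment}:
  P1: blocked at fork node Treatment ∈ conditioning set.
{Treatment} contains no descendant of AgeGroup and blocks every backdoor path.
No other singleton works — e.g. {Biomarker} leaves P1 open — so {Treatment} is the unique smallest valid adjustment set.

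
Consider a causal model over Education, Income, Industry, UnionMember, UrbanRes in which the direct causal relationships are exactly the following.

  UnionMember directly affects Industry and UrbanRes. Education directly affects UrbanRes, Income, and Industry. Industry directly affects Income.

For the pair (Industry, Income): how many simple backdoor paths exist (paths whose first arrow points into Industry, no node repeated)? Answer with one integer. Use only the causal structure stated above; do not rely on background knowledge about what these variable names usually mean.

2

A backdoor path from Industry to Income is any simple undirected path whose first edge points into Industry (i.e. leaves Industry via a parent).
Parents of Industry: {Education, UnionMember}.
Enumerating:
  P1: Industry <- UnionMember -> UrbanRes <- Education -> Income
  P2: Industry <- Education -> Income
That exhausts the simple backdoor paths. Count: 2.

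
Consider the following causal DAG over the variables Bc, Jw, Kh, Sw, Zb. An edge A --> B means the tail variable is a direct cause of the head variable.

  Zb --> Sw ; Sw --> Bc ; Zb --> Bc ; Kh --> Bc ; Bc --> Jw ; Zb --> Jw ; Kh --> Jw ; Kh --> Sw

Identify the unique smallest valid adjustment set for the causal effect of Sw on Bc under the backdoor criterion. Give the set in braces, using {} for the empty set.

{Kh, Zb}

Variables eligible for adjustment (non-descendants of Sw, excluding Sw and Bc): {Kh, Zb}.
Backdoor paths from Sw to Bc:
  P1: Sw <- Zb -> Bc
  P2: Sw <- Zb -> Jw <- Kh -> Bc
  P3: Sw <- Zb -> Jw <- Bc
  P4: Sw <- Kh -> Bc
  P5: Sw <- Kh -> Jw <- Zb -> Bc
  P6: Sw <- Kh -> Jw <- Bc
The empty set is not sufficient: P1 (Sw <- Zb -> Bc) has no collider blocking it and no conditioned non-collider, so it is open.
Try {Kh, Zb}:
  P1: blocked at fork node Zb ∈ conditioning set.
  P2: blocked at fork node Zb ∈ conditioning set.
  P3: blocked at fork node Zb ∈ conditioning set.
  P4: blocked at fork node Kh ∈ conditioning set.
  P5: blocked at fork node Kh ∈ conditioning set.
  P6: blocked at fork node Kh ∈ conditioning set.
{Kh, Zb} contains no descendant of Sw and blocks every backdoor path.
Every element of {Kh, Zb} is needed (dropping Kh leaves P4 open; dropping Zb leaves P1 open), so no proper subset is valid.
Among all size-2 subsets of the eligible variables, only {Kh, Zb} blocks every backdoor path, so it is the unique smallest valid adjustment set.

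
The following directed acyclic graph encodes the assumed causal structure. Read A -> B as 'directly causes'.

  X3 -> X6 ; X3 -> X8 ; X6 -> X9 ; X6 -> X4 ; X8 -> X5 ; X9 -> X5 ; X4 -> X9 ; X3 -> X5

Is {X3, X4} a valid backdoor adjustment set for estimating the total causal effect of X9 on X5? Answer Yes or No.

Yes

Backdoor paths from X9 to X5 (paths whose first edge points into X9):
  P1: X9 <- X6 <- X3 -> X8 -> X5
  P2: X9 <- X6 <- X3 -> X5
  P3: X9 <- X4 <- X6 <- X3 -> X8 -> X5
  P4: X9 <- X4 <- X6 <- X3 -> X5
Condition 1 (no descendant of X9 in the set): holds — descendants of X9 are {X5}; none are in {X3, X4}.
Condition 2 (every backdoor path blocked by {X3, X4}):
  P1: blocked at fork node X3 ∈ conditioning set.
  P2: blocked at fork node X3 ∈ conditioning set.
  P3: blocked at chain node X4 ∈ conditioning set.
  P4: blocked at chain node X4 ∈ conditioning set.
{X3, X4} satisfies the backdoor criterion.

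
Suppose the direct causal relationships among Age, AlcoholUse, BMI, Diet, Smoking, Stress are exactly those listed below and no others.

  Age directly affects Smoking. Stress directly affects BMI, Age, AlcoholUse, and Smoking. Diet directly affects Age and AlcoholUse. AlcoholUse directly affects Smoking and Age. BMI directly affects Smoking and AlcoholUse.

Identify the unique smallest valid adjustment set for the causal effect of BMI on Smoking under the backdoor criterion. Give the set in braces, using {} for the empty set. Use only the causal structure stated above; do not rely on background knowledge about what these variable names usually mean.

{Stress}

Variables eligible for adjustment (non-descendants of BMI, excluding BMI and Smoking): {Diet, Stress}.
Backdoor paths from BMI to Smoking:
  P1: BMI <- Stress -> AlcoholUse <- Diet -> Age -> Smoking
  P2: BMI <- Stress -> AlcoholUse -> Age -> Smoking
  P3: BMI <- Stress -> AlcoholUse -> Smoking
  P4: BMI <- Stress -> Age <- Diet -> AlcoholUse -> Smoking
  P5: BMI <- Stress -> Age <- AlcoholUse -> Smoking
  P6: BMI <- Stress -> Age -> Smoking
  P7: BMI <- Stress -> Smoking
The empty set is not sufficient: P2 (BMI <- Stress -> AlcoholUse -> Age -> Smoking) has no collider blocking it and no conditioned non-collider, so it is open.
Try {Stress}:
  P1: blocked at fork node Stress ∈ conditioning set.
  P2: blocked at fork node Stress ∈ conditioning set.
  P3: blocked at fork node Stress ∈ conditioning set.
  P4: blocked at fork node Stress ∈ conditioning set.
  P5: blocked at fork node Stress ∈ conditioning set.
  P6: blocked at fork node Stress ∈ conditioning set.
  P7: blocked at fork node Stress ∈ conditioning set.
{Stress} contains no descendant of BMI and blocks every backdoor path.
No other singleton works — e.g. {Diet} leaves P2 open — so {Stress} is the unique smallest valid adjustment set.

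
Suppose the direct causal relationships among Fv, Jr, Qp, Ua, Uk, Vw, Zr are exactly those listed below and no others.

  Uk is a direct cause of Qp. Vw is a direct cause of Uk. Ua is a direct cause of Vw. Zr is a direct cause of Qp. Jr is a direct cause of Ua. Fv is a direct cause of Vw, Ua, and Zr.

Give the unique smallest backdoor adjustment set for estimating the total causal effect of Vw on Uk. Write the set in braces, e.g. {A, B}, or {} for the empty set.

Variables eligible for adjustment (non-descendants of Vw, excluding Vw and Uk): {Fv, Jr, Ua, Zr}.
Backdoor paths from Vw to Uk:
  P1: Vw <- Fv -> Zr -> Qp <- Uk
  P2: Vw <- Ua <- Fv -> Zr -> Qp <- Uk
Each backdoor path contains an unconditioned collider, so every path is already blocked with the empty conditioning set:
  P1: blocked at collider Qp (neither it nor any descendant is in the conditioning set).
  P2: blocked at collider Qp (neither it nor any descendant is in the conditioning set).
The empty set is therefore the unique smallest valid set.

{}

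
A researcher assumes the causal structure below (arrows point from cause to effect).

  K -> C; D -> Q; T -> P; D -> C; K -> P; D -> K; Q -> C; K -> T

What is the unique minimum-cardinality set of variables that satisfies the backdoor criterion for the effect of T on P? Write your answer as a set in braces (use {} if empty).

{K}

Variables eligible for adjustment (non-descendants of T, excluding T and P): {C, D, K, Q}.
Backdoor paths from T to P:
  P1: T <- K -> P
The empty set is not sufficient: P1 (T <- K -> P) has no collider blocking it and no conditioned non-collider, so it is open.
Try {K}:
  P1: blocked at fork node K ∈ conditioning set.
{K} contains no descendant of T and blocks every backdoor path.
No other singleton works — e.g. {D} leaves P1 open — so {K} is the unique smallest valid adjustment set.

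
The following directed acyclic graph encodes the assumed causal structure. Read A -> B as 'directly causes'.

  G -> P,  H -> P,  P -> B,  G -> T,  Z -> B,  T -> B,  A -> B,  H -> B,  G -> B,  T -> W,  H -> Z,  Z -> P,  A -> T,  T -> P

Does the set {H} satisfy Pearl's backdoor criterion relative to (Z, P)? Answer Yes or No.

Backdoor paths from Z to P (paths whose first edge points into Z):
  P1: Z <- H -> P
  P2: Z <- H -> B <- A -> T <- G -> P
  P3: Z <- H -> B <- A -> T -> P
  P4: Z <- H -> B <- G -> T -> P
  P5: Z <- H -> B <- G -> P
  P6: Z <- H -> B <- T <- G -> P
  P7: Z <- H -> B <- T -> P
  P8: Z <- H -> B <- P
Condition 1 (no descendant of Z in the set): holds — descendants of Z are {B, P}; none are in {H}.
Condition 2 (every backdoor path blocked by {H}):
  P1: blocked at fork node H ∈ conditioning set.
  P2: blocked at fork node H ∈ conditioning set.
  P3: blocked at fork node H ∈ conditioning set.
  P4: blocked at fork node H ∈ conditioning set.
  P5: blocked at fork node H ∈ conditioning set.
  P6: blocked at fork node H ∈ conditioning set.
  P7: blocked at fork node H ∈ conditioning set.
  P8: blocked at fork node H ∈ conditioning set.
{H} satisfies the backdoor criterion.

Yes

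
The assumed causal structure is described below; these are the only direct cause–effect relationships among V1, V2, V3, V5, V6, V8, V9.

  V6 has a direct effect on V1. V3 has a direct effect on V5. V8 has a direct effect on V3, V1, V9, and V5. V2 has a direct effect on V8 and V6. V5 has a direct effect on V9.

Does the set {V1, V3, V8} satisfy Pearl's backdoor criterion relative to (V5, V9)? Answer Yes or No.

Backdoor paths from V5 to V9 (paths whose first edge points into V5):
  P1: V5 <- V8 -> V9
  P2: V5 <- V3 <- V8 -> V9
Condition 1 (no descendant of V5 in the set): holds — descendants of V5 are {V9}; none are in {V1, V3, V8}.
Condition 2 (every backdoor path blocked by {V1, V3, V8}):
  P1: blocked at fork node V8 ∈ conditioning set.
  P2: blocked at chain node V3 ∈ conditioning set.
{V1, V3, V8} satisfies the backdoor criterion.

Yes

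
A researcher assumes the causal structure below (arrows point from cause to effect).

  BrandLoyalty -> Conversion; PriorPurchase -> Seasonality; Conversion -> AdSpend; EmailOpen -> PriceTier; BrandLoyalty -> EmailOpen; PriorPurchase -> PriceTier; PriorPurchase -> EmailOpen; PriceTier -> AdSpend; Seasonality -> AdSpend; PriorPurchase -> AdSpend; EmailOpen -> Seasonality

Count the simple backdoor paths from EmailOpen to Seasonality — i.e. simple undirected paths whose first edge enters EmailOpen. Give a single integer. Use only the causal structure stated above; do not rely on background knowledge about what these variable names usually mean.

6

A backdoor path from EmailOpen to Seasonality is any simple undirected path whose first edge points into EmailOpen (i.e. leaves EmailOpen via a parent).
Parents of EmailOpen: {BrandLoyalty, PriorPurchase}.
Enumerating:
  P1: EmailOpen <- PriorPurchase -> PriceTier -> AdSpend <- Seasonality
  P2: EmailOpen <- PriorPurchase -> Seasonality
  P3: EmailOpen <- PriorPurchase -> AdSpend <- Seasonality
  P4: EmailOpen <- BrandLoyalty -> Conversion -> AdSpend <- PriorPurchase -> Seasonality
  P5: EmailOpen <- BrandLoyalty -> Conversion -> AdSpend <- PriceTier <- PriorPurchase -> Seasonality
  P6: EmailOpen <- BrandLoyalty -> Conversion -> AdSpend <- Seasonality
That exhausts the simple backdoor paths. Count: 6.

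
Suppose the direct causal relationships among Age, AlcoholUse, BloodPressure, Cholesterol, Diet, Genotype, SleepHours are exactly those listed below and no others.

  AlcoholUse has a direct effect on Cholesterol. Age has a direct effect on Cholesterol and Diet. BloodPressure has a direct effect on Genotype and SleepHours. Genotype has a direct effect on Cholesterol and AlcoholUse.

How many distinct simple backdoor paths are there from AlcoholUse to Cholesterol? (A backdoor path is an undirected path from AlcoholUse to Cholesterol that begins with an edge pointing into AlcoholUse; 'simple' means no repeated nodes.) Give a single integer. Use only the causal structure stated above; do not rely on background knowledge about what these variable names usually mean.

A backdoor path from AlcoholUse to Cholesterol is any simple undirected path whose first edge points into AlcoholUse (i.e. leaves AlcoholUse via a parent).
Parents of AlcoholUse: {Genotype}.
Enumerating:
  P1: AlcoholUse <- Genotype -> Cholesterol
That exhausts the simple backdoor paths. Count: 1.

1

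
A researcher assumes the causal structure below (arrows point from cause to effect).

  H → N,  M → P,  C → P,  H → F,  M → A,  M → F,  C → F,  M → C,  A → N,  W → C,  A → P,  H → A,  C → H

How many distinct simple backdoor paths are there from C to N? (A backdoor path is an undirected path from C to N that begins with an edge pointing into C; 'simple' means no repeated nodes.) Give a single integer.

6

A backdoor path from C to N is any simple undirected path whose first edge points into C (i.e. leaves C via a parent).
Parents of C: {M, W}.
Enumerating:
  P1: C <- M -> A <- H -> N
  P2: C <- M -> A -> N
  P3: C <- M -> P <- A <- H -> N
  P4: C <- M -> P <- A -> N
  P5: C <- M -> F <- H -> A -> N
  P6: C <- M -> F <- H -> N
That exhausts the simple backdoor paths. Count: 6.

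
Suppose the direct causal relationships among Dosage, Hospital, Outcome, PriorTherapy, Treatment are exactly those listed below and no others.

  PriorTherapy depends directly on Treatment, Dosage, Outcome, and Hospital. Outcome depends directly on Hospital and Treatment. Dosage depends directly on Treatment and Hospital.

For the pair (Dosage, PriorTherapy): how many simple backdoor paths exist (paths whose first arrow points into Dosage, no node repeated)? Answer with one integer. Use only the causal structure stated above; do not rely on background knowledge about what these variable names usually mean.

6

A backdoor path from Dosage to PriorTherapy is any simple undirected path whose first edge points into Dosage (i.e. leaves Dosage via a parent).
Parents of Dosage: {Hospital, Treatment}.
Enumerating:
  P1: Dosage <- Treatment -> Outcome <- Hospital -> PriorTherapy
  P2: Dosage <- Treatment -> Outcome -> PriorTherapy
  P3: Dosage <- Treatment -> PriorTherapy
  P4: Dosage <- Hospital -> Outcome <- Treatment -> PriorTherapy
  P5: Dosage <- Hospital -> Outcome -> PriorTherapy
  P6: Dosage <- Hospital -> PriorTherapy
That exhausts the simple backdoor paths. Count: 6.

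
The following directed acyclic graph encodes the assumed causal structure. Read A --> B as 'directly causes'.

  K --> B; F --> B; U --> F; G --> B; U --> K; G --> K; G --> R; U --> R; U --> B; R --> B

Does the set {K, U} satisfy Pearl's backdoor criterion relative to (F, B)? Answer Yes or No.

Backdoor paths from F to B (paths whose first edge points into F):
  P1: F <- U -> K <- G -> R -> B
  P2: F <- U -> K <- G -> B
  P3: F <- U -> K -> B
  P4: F <- U -> R <- G -> K -> B
  P5: F <- U -> R <- G -> B
  P6: F <- U -> R -> B
  P7: F <- U -> B
Condition 1 (no descendant of F in the set): holds — descendants of F are {B}; none are in {K, U}.
Condition 2 (every backdoor path blocked by {K, U}):
  P1: blocked at fork node U ∈ conditioning set.
  P2: blocked at fork node U ∈ conditioning set.
  P3: blocked at fork node U ∈ conditioning set.
  P4: blocked at fork node U ∈ conditioning set.
  P5: blocked at fork node U ∈ conditioning set.
  P6: blocked at fork node U ∈ conditioning set.
  P7: blocked at fork node U ∈ conditioning set.
{K, U} satisfies the backdoor criterion.

Yes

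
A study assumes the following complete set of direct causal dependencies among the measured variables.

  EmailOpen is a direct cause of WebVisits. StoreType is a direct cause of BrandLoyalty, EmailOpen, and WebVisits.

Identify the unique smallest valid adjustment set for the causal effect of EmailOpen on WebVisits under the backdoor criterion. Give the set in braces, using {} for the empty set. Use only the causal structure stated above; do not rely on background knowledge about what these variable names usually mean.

{StoreType}

Variables eligible for adjustment (non-descendants of EmailOpen, excluding EmailOpen and WebVisits): {BrandLoyalty, StoreType}.
Backdoor paths from EmailOpen to WebVisits:
  P1: EmailOpen <- StoreType -> WebVisits
The empty set is not sufficient: P1 (EmailOpen <- StoreType -> WebVisits) has no collider blocking it and no conditioned non-collider, so it is open.
Try {StoreType}:
  P1: blocked at fork node StoreType ∈ conditioning set.
{StoreType} contains no descendant of EmailOpen and blocks every backdoor path.
No other singleton works — e.g. {BrandLoyalty} leaves P1 open — so {StoreType} is the unique smallest valid adjustment set.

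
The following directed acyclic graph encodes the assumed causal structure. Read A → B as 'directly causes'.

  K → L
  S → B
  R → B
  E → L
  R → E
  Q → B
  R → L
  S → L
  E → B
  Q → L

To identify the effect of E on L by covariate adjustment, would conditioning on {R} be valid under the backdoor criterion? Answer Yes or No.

Backdoor paths from E to L (paths whose first edge points into E):
  P1: E <- R -> L
  P2: E <- R -> B <- Q -> L
  P3: E <- R -> B <- S -> L
Condition 1 (no descendant of E in the set): holds — descendants of E are {B, L}; none are in {R}.
Condition 2 (every backdoor path blocked by {R}):
  P1: blocked at fork node R ∈ conditioning set.
  P2: blocked at fork node R ∈ conditioning set.
  P3: blocked at fork node R ∈ conditioning set.
{R} satisfies the backdoor criterion.

Yes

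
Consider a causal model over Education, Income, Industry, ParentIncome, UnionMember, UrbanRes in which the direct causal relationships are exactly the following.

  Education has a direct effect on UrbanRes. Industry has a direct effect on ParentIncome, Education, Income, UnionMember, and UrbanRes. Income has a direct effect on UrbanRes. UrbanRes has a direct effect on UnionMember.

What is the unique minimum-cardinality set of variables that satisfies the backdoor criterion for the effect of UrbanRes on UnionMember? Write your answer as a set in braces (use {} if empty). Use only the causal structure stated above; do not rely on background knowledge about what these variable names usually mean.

Variables eligible for adjustment (non-descendants of UrbanRes, excluding UrbanRes and UnionMember): {Education, Income, Industry, ParentIncome}.
Backdoor paths from UrbanRes to UnionMember:
  P1: UrbanRes <- Industry -> UnionMember
  P2: UrbanRes <- Income <- Industry -> UnionMember
  P3: UrbanRes <- Education <- Industry -> UnionMember
The empty set is not sufficient: P1 (UrbanRes <- Industry -> UnionMember) has no collider blocking it and no conditioned non-collider, so it is open.
Try {Industry}:
  P1: blocked at fork node Industry ∈ conditioning set.
  P2: blocked at fork node Industry ∈ conditioning set.
  P3: blocked at fork node Industry ∈ conditioning set.
{Industry} contains no descendant of UrbanRes and blocks every backdoor path.
No other singleton works — e.g. {Income} leaves P1 open — so {Industry} is the unique smallest valid adjustment set.

{Industry}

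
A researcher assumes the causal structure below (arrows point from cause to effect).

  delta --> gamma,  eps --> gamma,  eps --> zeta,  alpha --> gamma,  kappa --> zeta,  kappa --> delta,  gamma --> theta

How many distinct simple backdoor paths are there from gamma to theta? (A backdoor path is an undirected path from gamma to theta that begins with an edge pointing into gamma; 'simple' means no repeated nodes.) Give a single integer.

0

A backdoor path from gamma to theta is any simple undirected path whose first edge points into gamma (i.e. leaves gamma via a parent).
Parents of gamma: {alpha, delta, eps}.
No simple path from any parent of gamma reaches theta without revisiting gamma, so there are no backdoor paths.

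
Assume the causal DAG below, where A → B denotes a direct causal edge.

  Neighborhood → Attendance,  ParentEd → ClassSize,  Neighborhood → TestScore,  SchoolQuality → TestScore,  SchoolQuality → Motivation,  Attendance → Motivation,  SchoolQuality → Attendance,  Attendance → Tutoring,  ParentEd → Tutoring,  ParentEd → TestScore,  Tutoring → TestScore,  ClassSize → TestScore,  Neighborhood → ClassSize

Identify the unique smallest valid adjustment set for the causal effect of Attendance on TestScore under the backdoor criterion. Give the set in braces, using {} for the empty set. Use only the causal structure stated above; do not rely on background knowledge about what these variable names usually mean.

{Neighborhood, SchoolQuality}

Variables eligible for adjustment (non-descendants of Attendance, excluding Attendance and TestScore): {ClassSize, Neighborhood, ParentEd, SchoolQuality}.
Backdoor paths from Attendance to TestScore:
  P1: Attendance <- SchoolQuality -> TestScore
  P2: Attendance <- Neighborhood -> ClassSize <- ParentEd -> Tutoring -> TestScore
  P3: Attendance <- Neighborhood -> ClassSize <- ParentEd -> TestScore
  P4: Attendance <- Neighborhood -> ClassSize -> TestScore
  P5: Attendance <- Neighborhood -> TestScore
The empty set is not sufficient: P1 (Attendance <- SchoolQuality -> TestScore) has no collider blocking it and no conditioned non-collider, so it is open.
Try {Neighborhood, SchoolQuality}:
  P1: blocked at fork node SchoolQuality ∈ conditioning set.
  P2: blocked at fork node Neighborhood ∈ conditioning set.
  P3: blocked at fork node Neighborhood ∈ conditioning set.
  P4: blocked at fork node Neighborhood ∈ conditioning set.
  P5: blocked at fork node Neighborhood ∈ conditioning set.
{Neighborhood, SchoolQuality} contains no descendant of Attendance and blocks every backdoor path.
Every element of {Neighborhood, SchoolQuality} is needed (dropping Neighborhood leaves P4 open; dropping SchoolQuality leaves P1 open), so no proper subset is valid.
Among all size-2 subsets of the eligible variables, only {Neighborhood, SchoolQuality} blocks every backdoor path, so it is the unique smallest valid adjustment set.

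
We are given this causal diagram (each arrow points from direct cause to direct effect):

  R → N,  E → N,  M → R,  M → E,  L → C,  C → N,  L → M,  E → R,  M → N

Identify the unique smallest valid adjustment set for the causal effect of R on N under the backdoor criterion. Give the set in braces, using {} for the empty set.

Variables eligible for adjustment (non-descendants of R, excluding R and N): {C, E, L, M}.
Backdoor paths from R to N:
  P1: R <- M <- L -> C -> N
  P2: R <- M -> E -> N
  P3: R <- M -> N
  P4: R <- E <- M <- L -> C -> N
  P5: R <- E <- M -> N
  P6: R <- E -> N
The empty set is not sufficient: P1 (R <- M <- L -> C -> N) has no collider blocking it and no conditioned non-collider, so it is open.
Try {E, M}:
  P1: blocked at chain node M ∈ conditioning set.
  P2: blocked at fork node M ∈ conditioning set.
  P3: blocked at fork node M ∈ conditioning set.
  P4: blocked at chain node E ∈ conditioning set.
  P5: blocked at chain node E ∈ conditioning set.
  P6: blocked at fork node E ∈ conditioning set.
{E, M} contains no descendant of R and blocks every backdoor path.
Every element of {E, M} is needed (dropping E leaves P6 open; dropping M leaves P1 open), so no proper subset is valid.
Among all size-2 subsets of the eligible variables, only {E, M} blocks every backdoor path, so it is the unique smallest valid adjustment set.

{E, M}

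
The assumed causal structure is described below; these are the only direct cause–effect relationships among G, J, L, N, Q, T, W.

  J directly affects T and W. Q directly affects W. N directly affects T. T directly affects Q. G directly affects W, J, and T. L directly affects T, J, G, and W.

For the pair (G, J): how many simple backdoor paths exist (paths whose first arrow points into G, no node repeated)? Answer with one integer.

A backdoor path from G to J is any simple undirected path whose first edge points into G (i.e. leaves G via a parent).
Parents of G: {L}.
Enumerating:
  P1: G <- L -> J
  P2: G <- L -> T <- J
  P3: G <- L -> T -> Q -> W <- J
  P4: G <- L -> W <- J
  P5: G <- L -> W <- Q <- T <- J
That exhausts the simple backdoor paths. Count: 5.

5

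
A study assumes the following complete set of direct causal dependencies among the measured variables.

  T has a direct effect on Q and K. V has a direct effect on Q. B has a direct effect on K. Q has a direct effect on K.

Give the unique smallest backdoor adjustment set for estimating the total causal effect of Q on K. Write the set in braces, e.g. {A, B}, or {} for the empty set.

Variables eligible for adjustment (non-descendants of Q, excluding Q and K): {B, T, V}.
Backdoor paths from Q to K:
  P1: Q <- T -> K
The empty set is not sufficient: P1 (Q <- T -> K) has no collider blocking it and no conditioned non-collider, so it is open.
Try {T}:
  P1: blocked at fork node T ∈ conditioning set.
{T} contains no descendant of Q and blocks every backdoor path.
No other singleton works — e.g. {B} leaves P1 open — so {T} is the unique smallest valid adjustment set.

{T}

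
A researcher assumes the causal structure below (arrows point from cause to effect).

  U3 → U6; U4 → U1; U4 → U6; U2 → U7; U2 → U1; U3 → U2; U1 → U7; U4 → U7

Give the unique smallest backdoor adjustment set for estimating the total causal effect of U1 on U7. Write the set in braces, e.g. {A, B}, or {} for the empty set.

{U2, U4}

Variables eligible for adjustment (non-descendants of U1, excluding U1 and U7): {U2, U3, U4, U6}.
Backdoor paths from U1 to U7:
  P1: U1 <- U4 -> U6 <- U3 -> U2 -> U7
  P2: U1 <- U4 -> U7
  P3: U1 <- U2 <- U3 -> U6 <- U4 -> U7
  P4: U1 <- U2 -> U7
The empty set is not sufficient: P2 (U1 <- U4 -> U7) has no collider blocking it and no conditioned non-collider, so it is open.
Try {U2, U4}:
  P1: blocked at fork node U4 ∈ conditioning set.
  P2: blocked at fork node U4 ∈ conditioning set.
  P3: blocked at chain node U2 ∈ conditioning set.
  P4: blocked at fork node U2 ∈ conditioning set.
{U2, U4} contains no descendant of U1 and blocks every backdoor path.
Every element of {U2, U4} is needed (dropping U2 leaves P4 open; dropping U4 leaves P2 open), so no proper subset is valid.
Among all size-2 subsets of the eligible variables, only {U2, U4} blocks every backdoor path, so it is the unique smallest valid adjustment set.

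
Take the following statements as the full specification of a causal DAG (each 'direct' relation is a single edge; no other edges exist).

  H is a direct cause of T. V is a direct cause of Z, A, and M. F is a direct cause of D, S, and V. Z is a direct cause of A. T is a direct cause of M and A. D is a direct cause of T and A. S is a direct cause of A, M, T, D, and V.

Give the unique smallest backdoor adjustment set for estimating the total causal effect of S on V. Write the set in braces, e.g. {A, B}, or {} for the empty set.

Variables eligible for adjustment (non-descendants of S, excluding S and V): {F, H}.
Backdoor paths from S to V:
  P1: S <- F -> V
  P2: S <- F -> D -> T -> M <- V
  P3: S <- F -> D -> T -> A <- V
  P4: S <- F -> D -> T -> A <- Z <- V
  P5: S <- F -> D -> A <- V
  P6: S <- F -> D -> A <- Z <- V
  P7: S <- F -> D -> A <- T -> M <- V
The empty set is not sufficient: P1 (S <- F -> V) has no collider blocking it and no conditioned non-collider, so it is open.
Try {F}:
  P1: blocked at fork node F ∈ conditioning set.
  P2: blocked at fork node F ∈ conditioning set.
  P3: blocked at fork node F ∈ conditioning set.
  P4: blocked at fork node F ∈ conditioning set.
  P5: blocked at fork node F ∈ conditioning set.
  P6: blocked at fork node F ∈ conditioning set.
  P7: blocked at fork node F ∈ conditioning set.
{F} contains no descendant of S and blocks every backdoor path.
No other singleton works — e.g. {H} leaves P1 open — so {F} is the unique smallest valid adjustment set.

{F}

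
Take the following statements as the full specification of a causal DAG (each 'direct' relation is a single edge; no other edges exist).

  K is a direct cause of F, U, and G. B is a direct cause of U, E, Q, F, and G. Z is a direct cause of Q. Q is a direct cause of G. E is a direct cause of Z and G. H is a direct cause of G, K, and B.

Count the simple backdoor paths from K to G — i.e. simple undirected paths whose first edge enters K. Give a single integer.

A backdoor path from K to G is any simple undirected path whose first edge points into K (i.e. leaves K via a parent).
Parents of K: {H}.
Enumerating:
  P1: K <- H -> B -> E -> Z -> Q -> G
  P2: K <- H -> B -> E -> G
  P3: K <- H -> B -> Q <- Z <- E -> G
  P4: K <- H -> B -> Q -> G
  P5: K <- H -> B -> G
  P6: K <- H -> G
That exhausts the simple backdoor paths. Count: 6.

6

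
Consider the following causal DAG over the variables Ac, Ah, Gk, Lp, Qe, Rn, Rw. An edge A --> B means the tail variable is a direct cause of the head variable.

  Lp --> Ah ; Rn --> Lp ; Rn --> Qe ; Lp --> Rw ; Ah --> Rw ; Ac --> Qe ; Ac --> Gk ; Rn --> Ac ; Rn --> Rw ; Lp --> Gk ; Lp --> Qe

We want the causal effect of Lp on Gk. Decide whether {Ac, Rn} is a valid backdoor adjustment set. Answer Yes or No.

Backdoor paths from Lp to Gk (paths whose first edge points into Lp):
  P1: Lp <- Rn -> Ac -> Gk
  P2: Lp <- Rn -> Qe <- Ac -> Gk
Condition 1 (no descendant of Lp in the set): holds — descendants of Lp are {Ah, Gk, Qe, Rw}; none are in {Ac, Rn}.
Condition 2 (every backdoor path blocked by {Ac, Rn}):
  P1: blocked at fork node Rn ∈ conditioning set.
  P2: blocked at fork node Rn ∈ conditioning set.
{Ac, Rn} satisfies the backdoor criterion.

Yes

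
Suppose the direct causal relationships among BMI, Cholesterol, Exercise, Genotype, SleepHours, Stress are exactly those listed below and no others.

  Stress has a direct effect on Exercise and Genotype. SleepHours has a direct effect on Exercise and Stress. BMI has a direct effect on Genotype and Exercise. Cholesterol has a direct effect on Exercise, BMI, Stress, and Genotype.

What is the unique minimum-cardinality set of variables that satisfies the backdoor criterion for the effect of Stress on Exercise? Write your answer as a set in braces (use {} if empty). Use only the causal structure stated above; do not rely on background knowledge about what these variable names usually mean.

Variables eligible for adjustment (non-descendants of Stress, excluding Stress and Exercise): {BMI, Cholesterol, SleepHours}.
Backdoor paths from Stress to Exercise:
  P1: Stress <- Cholesterol -> BMI -> Exercise
  P2: Stress <- Cholesterol -> Genotype <- BMI -> Exercise
  P3: Stress <- Cholesterol -> Exercise
  P4: Stress <- SleepHours -> Exercise
The empty set is not sufficient: P1 (Stress <- Cholesterol -> BMI -> Exercise) has no collider blocking it and no conditioned non-collider, so it is open.
Try {Cholesterol, SleepHours}:
  P1: blocked at fork node Cholesterol ∈ conditioning set.
  P2: blocked at fork node Cholesterol ∈ conditioning set.
  P3: blocked at fork node Cholesterol ∈ conditioning set.
  P4: blocked at fork node SleepHours ∈ conditioning set.
{Cholesterol, SleepHours} contains no descendant of Stress and blocks every backdoor path.
Every element of {Cholesterol, SleepHours} is needed (dropping Cholesterol leaves P1 open; dropping SleepHours leaves P4 open), so no proper subset is valid.
Among all size-2 subsets of the eligible variables, only {Cholesterol, SleepHours} blocks every backdoor path, so it is the unique smallest valid adjustment set.

{Cholesterol, SleepHours}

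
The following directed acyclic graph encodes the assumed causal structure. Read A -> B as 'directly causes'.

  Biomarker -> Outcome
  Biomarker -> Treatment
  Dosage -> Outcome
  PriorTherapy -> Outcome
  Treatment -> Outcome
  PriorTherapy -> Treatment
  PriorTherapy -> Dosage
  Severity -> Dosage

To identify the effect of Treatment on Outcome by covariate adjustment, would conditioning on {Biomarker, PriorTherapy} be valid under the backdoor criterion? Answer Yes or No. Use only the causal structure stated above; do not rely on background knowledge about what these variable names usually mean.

Yes

Backdoor paths from Treatment to Outcome (paths whose first edge points into Treatment):
  P1: Treatment <- Biomarker -> Outcome
  P2: Treatment <- PriorTherapy -> Dosage -> Outcome
  P3: Treatment <- PriorTherapy -> Outcome
Condition 1 (no descendant of Treatment in the set): holds — descendants of Treatment are {Outcome}; none are in {Biomarker, PriorTherapy}.
Condition 2 (every backdoor path blocked by {Biomarker, PriorTherapy}):
  P1: blocked at fork node Biomarker ∈ conditioning set.
  P2: blocked at fork node PriorTherapy ∈ conditioning set.
  P3: blocked at fork node PriorTherapy ∈ conditioning set.
{Biomarker, PriorTherapy} satisfies the backdoor criterion.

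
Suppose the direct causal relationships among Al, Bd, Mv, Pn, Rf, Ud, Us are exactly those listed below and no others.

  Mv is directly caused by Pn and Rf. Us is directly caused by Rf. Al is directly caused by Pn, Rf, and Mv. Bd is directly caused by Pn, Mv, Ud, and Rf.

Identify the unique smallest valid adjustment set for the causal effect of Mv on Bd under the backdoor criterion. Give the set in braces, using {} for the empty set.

{Pn, Rf}

Variables eligible for adjustment (non-descendants of Mv, excluding Mv and Bd): {Pn, Rf, Ud, Us}.
Backdoor paths from Mv to Bd:
  P1: Mv <- Pn -> Bd
  P2: Mv <- Pn -> Al <- Rf -> Bd
  P3: Mv <- Rf -> Bd
  P4: Mv <- Rf -> Al <- Pn -> Bd
The empty set is not sufficient: P1 (Mv <- Pn -> Bd) has no collider blocking it and no conditioned non-collider, so it is open.
Try {Pn, Rf}:
  P1: blocked at fork node Pn ∈ conditioning set.
  P2: blocked at fork node Pn ∈ conditioning set.
  P3: blocked at fork node Rf ∈ conditioning set.
  P4: blocked at fork node Rf ∈ conditioning set.
{Pn, Rf} contains no descendant of Mv and blocks every backdoor path.
Every element of {Pn, Rf} is needed (dropping Pn leaves P1 open; dropping Rf leaves P3 open), so no proper subset is valid.
Among all size-2 subsets of the eligible variables, only {Pn, Rf} blocks every backdoor path, so it is the unique smallest valid adjustment set.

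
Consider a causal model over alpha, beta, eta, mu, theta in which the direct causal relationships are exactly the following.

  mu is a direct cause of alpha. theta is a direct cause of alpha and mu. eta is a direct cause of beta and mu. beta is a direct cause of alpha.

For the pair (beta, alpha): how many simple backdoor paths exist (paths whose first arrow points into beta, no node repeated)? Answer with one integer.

A backdoor path from beta to alpha is any simple undirected path whose first edge points into beta (i.e. leaves beta via a parent).
Parents of beta: {eta}.
Enumerating:
  P1: beta <- eta -> mu <- theta -> alpha
  P2: beta <- eta -> mu -> alpha
That exhausts the simple backdoor paths. Count: 2.

2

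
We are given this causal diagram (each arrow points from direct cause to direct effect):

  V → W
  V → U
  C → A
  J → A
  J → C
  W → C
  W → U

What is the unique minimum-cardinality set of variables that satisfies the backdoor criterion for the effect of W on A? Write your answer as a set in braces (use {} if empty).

{}

Variables eligible for adjustment (non-descendants of W, excluding W and A): {J, V}.
Backdoor paths from W to A:
  (none)
With no backdoor paths the empty set already satisfies the criterion, and it is trivially minimal.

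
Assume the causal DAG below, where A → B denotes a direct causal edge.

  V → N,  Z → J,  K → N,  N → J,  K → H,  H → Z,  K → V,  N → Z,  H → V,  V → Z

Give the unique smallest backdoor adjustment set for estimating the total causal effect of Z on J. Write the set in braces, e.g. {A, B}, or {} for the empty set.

Variables eligible for adjustment (non-descendants of Z, excluding Z and J): {H, K, N, V}.
Backdoor paths from Z to J:
  P1: Z <- H <- K -> V -> N -> J
  P2: Z <- H <- K -> N -> J
  P3: Z <- H -> V <- K -> N -> J
  P4: Z <- H -> V -> N -> J
  P5: Z <- V <- K -> N -> J
  P6: Z <- V <- H <- K -> N -> J
  P7: Z <- V -> N -> J
  P8: Z <- N -> J
The empty set is not sufficient: P1 (Z <- H <- K -> V -> N -> J) has no collider blocking it and no conditioned non-collider, so it is open.
Try {N}:
  P1: blocked at chain node N ∈ conditioning set.
  P2: blocked at chain node N ∈ conditioning set.
  P3: blocked at chain node N ∈ conditioning set.
  P4: blocked at chain node N ∈ conditioning set.
  P5: blocked at chain node N ∈ conditioning set.
  P6: blocked at chain node N ∈ conditioning set.
  P7: blocked at chain node N ∈ conditioning set.
  P8: blocked at fork node N ∈ conditioning set.
{N} contains no descendant of Z and blocks every backdoor path.
No other singleton works — e.g. {K} leaves P4 open — so {N} is the unique smallest valid adjustment set.

{N}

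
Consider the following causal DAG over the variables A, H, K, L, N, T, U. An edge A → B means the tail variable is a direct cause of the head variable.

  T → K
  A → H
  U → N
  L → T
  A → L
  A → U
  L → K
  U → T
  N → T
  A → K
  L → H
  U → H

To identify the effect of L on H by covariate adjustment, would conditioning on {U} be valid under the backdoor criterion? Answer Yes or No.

No

Backdoor paths from L to H (paths whose first edge points into L):
  P1: L <- A -> U -> H
  P2: L <- A -> H
  P3: L <- A -> K <- T <- U -> H
  P4: L <- A -> K <- T <- N <- U -> H
Condition 1 (no descendant of L in the set): holds — descendants of L are {H, K, T}; none are in {U}.
Condition 2 (every backdoor path blocked by {U}):
  P1: blocked at chain node U ∈ conditioning set.
  P2: open — no interior node is in the conditioning set.
  P3: blocked at collider K (neither it nor any descendant is in the conditioning set).
  P4: blocked at collider K (neither it nor any descendant is in the conditioning set).
{U} does not satisfy the backdoor criterion.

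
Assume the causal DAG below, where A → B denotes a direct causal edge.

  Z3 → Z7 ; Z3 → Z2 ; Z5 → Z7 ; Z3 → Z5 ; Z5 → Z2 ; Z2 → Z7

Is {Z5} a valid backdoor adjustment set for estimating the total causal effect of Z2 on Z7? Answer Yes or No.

Backdoor paths from Z2 to Z7 (paths whose first edge points into Z2):
  P1: Z2 <- Z3 -> Z5 -> Z7
  P2: Z2 <- Z3 -> Z7
  P3: Z2 <- Z5 <- Z3 -> Z7
  P4: Z2 <- Z5 -> Z7
Condition 1 (no descendant of Z2 in the set): holds — descendants of Z2 are {Z7}; none are in {Z5}.
Condition 2 (every backdoor path blocked by {Z5}):
  P1: blocked at chain node Z5 ∈ conditioning set.
  P2: open — no interior node is in the conditioning set.
  P3: blocked at chain node Z5 ∈ conditioning set.
  P4: blocked at fork node Z5 ∈ conditioning set.
{Z5} does not satisfy the backdoor criterion.

No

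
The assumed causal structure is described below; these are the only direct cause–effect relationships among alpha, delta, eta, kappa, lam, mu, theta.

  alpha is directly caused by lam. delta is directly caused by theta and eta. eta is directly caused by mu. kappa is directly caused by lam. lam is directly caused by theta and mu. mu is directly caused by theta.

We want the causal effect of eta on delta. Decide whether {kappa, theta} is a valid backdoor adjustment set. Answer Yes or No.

Yes

Backdoor paths from eta to delta (paths whose first edge points into eta):
  P1: eta <- mu <- theta -> delta
  P2: eta <- mu -> lam <- theta -> delta
Condition 1 (no descendant of eta in the set): holds — descendants of eta are {delta}; none are in {kappa, theta}.
Condition 2 (every backdoor path blocked by {kappa, theta}):
  P1: blocked at fork node theta ∈ conditioning set.
  P2: blocked at fork node theta ∈ conditioning set.
{kappa, theta} satisfies the backdoor criterion.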